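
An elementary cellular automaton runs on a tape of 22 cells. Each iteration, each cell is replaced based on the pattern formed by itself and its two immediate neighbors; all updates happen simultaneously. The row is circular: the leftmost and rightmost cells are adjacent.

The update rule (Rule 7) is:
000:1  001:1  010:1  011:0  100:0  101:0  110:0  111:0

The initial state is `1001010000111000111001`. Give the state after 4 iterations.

1110000000001110001111

iteration 1: 0011010111000011000010
iteration 2: 1100010000011100011110
iteration 3: 0001110111100001100000
iteration 4: 1110000000001110001111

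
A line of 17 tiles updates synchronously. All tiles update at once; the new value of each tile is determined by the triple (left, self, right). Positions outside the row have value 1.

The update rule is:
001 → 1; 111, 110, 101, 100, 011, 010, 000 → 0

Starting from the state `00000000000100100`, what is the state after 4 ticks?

00000001001001001

00000000001001001
00000000010010010
00000000100100100
00000001001001001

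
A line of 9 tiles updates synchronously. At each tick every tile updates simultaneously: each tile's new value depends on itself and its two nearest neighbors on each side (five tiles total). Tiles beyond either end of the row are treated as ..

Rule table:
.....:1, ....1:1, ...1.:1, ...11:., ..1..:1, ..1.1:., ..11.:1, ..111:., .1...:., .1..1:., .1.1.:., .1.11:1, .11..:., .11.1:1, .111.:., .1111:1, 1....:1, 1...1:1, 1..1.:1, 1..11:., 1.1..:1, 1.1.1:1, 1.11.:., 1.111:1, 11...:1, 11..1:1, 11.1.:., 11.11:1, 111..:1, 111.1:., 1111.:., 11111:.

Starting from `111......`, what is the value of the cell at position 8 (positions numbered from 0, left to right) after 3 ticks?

1

..1111111
1..1....1
1.11.1111
position 8 holds 1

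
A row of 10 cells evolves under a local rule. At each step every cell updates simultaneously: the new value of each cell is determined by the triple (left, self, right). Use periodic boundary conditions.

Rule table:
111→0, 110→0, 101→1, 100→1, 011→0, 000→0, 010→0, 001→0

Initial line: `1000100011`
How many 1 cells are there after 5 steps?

step 1: 0100010000
step 2: 0010001000
step 3: 0001000100
step 4: 0000100010
step 5: 0000010001
count of 1: 2

2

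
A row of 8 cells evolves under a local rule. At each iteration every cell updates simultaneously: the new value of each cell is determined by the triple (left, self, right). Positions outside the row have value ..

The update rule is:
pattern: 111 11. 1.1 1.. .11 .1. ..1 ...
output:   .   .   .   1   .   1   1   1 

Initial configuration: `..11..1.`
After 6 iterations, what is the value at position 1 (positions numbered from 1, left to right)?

.

11..1111
..11....
11..1111  (repeats iteration 1; period 2)
iteration 6: ..11....
position 1 holds .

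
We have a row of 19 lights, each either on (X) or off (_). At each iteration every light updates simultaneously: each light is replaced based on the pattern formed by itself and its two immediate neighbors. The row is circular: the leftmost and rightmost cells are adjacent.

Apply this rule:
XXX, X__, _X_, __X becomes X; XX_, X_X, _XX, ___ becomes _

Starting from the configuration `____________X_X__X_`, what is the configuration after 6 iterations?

iteration 1: ___________XX_XXXXX
iteration 2: X_________X____XXX_
iteration 3: XX_______XXX__X_X__
iteration 4: __X_____X_X_XXX_XXX
iteration 5: XXXX___XX_X__X___X_
iteration 6: _XX_X_X___XXXXX_XX_

_XX_X_X___XXXXX_XX_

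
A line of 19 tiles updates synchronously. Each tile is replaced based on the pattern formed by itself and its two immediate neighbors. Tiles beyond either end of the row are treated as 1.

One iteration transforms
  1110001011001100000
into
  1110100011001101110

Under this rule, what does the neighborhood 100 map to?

At position 3 the neighborhood is 100; the next row has 0 there.

0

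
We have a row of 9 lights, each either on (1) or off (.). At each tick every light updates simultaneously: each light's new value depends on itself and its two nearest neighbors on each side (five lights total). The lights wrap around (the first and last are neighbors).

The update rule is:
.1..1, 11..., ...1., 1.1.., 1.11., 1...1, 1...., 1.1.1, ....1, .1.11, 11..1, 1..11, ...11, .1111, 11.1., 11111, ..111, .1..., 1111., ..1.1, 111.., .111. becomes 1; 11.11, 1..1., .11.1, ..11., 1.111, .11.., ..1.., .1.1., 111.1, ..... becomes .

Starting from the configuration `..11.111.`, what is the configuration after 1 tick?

11....111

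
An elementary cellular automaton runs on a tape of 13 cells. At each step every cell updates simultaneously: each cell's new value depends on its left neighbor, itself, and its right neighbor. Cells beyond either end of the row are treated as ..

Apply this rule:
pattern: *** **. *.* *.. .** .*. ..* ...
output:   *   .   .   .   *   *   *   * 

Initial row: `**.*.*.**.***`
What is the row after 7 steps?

*..*.*.*..**.
*.**.*.*.**..
*.*..*.*.*..*
*.*.**.*.*.**
*.*.*..*.*.*.
*.*.*.**.*.*.
*.*.*.*..*.*.

*.*.*.*..*.*.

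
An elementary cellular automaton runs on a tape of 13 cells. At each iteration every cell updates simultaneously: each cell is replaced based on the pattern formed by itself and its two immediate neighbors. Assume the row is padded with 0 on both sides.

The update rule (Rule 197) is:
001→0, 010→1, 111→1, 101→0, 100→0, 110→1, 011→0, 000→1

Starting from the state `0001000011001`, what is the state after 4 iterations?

1101011001001
0101001001001
0101001001001  (fixed point — unchanged through iteration 4)

0101001001001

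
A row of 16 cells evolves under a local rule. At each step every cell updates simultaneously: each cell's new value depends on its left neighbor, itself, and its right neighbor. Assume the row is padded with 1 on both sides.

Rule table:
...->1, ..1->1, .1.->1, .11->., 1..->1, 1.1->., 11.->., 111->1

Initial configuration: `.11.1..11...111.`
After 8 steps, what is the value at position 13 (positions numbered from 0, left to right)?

1

step 1: ....111..111.1..
step 2: 1111.1.11.1..111
step 3: 111..1....111.11
step 4: 11.1111111.1...1
step 5: 1...11111..1111.
step 6: .111.111.11.11..
step 7: ..1...1.......11
step 8: 11111111111111.1
position 13 holds 1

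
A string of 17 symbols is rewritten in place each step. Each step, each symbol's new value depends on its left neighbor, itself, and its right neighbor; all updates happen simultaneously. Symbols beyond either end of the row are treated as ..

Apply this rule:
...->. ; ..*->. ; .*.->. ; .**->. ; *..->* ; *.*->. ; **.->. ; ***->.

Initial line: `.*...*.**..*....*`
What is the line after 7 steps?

........*......*.

..*......*..*....
...*......*..*...
....*......*..*..
.....*......*..*.
......*......*..*
.......*......*..
........*......*.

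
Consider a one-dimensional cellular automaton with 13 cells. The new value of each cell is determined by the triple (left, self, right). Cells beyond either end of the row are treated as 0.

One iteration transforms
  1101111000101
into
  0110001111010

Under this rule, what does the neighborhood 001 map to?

1

At position 9 the neighborhood is 001; the next row has 1 there.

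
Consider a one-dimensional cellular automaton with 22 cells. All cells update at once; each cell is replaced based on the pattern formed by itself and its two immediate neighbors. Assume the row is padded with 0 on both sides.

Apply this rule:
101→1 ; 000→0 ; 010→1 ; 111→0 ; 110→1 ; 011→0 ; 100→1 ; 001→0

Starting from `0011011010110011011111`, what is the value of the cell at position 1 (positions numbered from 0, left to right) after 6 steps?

0

0001101111011001100001
0000110001101100110001
0000011000110110011001
0000001100011011001101
0000000110001101100111
0000000011000110110001
position 1 holds 0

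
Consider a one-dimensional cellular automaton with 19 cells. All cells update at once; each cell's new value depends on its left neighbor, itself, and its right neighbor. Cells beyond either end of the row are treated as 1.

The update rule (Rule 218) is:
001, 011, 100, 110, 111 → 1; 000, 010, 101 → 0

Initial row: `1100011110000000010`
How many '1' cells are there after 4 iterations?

1110111111000000100
1110111111100001011
1110111111110010011
1110111111111101111
count of 1: 17

17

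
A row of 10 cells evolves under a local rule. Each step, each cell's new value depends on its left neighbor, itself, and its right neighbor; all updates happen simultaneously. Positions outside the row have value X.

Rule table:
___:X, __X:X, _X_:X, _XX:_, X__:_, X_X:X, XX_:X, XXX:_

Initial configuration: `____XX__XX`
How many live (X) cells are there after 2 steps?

step 1: _XXX_X_X__
step 2: X__XXXXX_X
count of X: 7

7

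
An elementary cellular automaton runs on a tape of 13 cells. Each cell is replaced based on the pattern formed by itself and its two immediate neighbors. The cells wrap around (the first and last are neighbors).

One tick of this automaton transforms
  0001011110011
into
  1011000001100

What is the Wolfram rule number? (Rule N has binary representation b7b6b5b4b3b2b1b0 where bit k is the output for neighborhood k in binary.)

position 6: 111 → 0  (bit 7 = 0)
position 8: 110 → 0  (bit 6 = 0)
position 4: 101 → 0  (bit 5 = 0)
position 0: 100 → 1  (bit 4 = 1)
position 5: 011 → 0  (bit 3 = 0)
position 3: 010 → 1  (bit 2 = 1)
position 2: 001 → 1  (bit 1 = 1)
position 1: 000 → 0  (bit 0 = 0)
bits b7..b0 = 00010110 = 22

22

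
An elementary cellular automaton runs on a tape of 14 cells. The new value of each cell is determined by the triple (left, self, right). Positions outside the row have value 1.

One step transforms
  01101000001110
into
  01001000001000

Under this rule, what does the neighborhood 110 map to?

0

At position 2 the neighborhood is 110; the next row has 0 there.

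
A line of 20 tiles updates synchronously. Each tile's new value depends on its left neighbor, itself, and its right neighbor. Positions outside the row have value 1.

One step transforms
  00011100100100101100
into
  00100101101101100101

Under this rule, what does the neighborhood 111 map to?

At position 4 the neighborhood is 111; the next row has 0 there.

0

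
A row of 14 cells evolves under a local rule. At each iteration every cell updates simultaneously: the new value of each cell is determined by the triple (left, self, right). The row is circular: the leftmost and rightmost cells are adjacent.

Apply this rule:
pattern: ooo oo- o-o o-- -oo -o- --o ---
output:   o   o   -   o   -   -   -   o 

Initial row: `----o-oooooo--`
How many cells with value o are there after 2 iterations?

12

iteration 1: ooo----ooooooo
iteration 2: oooooo--oooooo
count of o: 12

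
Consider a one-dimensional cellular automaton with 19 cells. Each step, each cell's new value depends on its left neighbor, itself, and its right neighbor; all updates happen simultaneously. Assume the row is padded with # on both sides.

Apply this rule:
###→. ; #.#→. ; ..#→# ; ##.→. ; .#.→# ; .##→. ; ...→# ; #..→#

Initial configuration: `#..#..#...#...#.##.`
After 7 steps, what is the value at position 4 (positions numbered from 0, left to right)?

.##############....
...............####
###############....
...............####  (repeats step 2; period 2)
step 7: ###############....
position 4 holds #

#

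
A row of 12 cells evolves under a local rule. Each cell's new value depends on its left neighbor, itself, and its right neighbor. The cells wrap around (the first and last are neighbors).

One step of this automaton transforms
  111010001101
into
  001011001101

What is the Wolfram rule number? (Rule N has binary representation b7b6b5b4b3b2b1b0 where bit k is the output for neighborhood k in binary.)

position 0: 111 → 0  (bit 7 = 0)
position 2: 110 → 1  (bit 6 = 1)
position 3: 101 → 0  (bit 5 = 0)
position 5: 100 → 1  (bit 4 = 1)
position 8: 011 → 1  (bit 3 = 1)
position 4: 010 → 1  (bit 2 = 1)
position 7: 001 → 0  (bit 1 = 0)
position 6: 000 → 0  (bit 0 = 0)
bits b7..b0 = 01011100 = 92

92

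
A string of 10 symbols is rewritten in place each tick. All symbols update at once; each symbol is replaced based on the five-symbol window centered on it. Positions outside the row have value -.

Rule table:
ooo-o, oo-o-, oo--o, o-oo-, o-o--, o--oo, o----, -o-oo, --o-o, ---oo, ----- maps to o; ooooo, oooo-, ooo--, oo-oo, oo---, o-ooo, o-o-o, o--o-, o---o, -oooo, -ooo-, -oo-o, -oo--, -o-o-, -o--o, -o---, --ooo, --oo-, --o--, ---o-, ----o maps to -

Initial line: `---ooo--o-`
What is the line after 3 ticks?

o-o---o---
o-o-----oo
o-o-oo-o--

o-o-oo-o--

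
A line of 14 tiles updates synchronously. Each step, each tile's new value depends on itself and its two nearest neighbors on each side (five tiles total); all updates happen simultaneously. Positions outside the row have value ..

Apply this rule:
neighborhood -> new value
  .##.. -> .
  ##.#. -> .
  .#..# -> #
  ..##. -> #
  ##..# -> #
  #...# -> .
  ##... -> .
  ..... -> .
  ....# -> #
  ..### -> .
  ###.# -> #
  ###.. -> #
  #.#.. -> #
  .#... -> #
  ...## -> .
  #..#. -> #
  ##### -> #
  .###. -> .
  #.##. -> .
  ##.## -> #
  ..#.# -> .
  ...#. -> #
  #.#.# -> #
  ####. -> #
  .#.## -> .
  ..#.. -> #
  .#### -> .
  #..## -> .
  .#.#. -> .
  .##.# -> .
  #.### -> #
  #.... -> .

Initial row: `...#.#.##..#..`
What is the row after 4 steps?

.##..#...####.
.#.####....##.
#..#.##..#.#..
###....##..##.

###....##..##.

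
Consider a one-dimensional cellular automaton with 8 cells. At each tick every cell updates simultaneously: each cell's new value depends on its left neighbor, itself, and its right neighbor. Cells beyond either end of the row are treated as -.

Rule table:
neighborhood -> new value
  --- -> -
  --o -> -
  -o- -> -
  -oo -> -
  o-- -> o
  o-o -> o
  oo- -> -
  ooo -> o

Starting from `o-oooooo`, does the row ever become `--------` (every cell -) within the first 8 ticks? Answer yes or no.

yes

-o-oooo-
--o-oo-o
---o--o-
----o--o
-----o--
------o-
-------o
--------
all cells are - at tick 8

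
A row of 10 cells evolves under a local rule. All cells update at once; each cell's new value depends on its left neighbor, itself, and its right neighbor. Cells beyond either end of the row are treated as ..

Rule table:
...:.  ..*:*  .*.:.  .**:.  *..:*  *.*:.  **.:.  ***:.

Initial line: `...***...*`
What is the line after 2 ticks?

.*.*.*...*

..*...*.*.
.*.*.*...*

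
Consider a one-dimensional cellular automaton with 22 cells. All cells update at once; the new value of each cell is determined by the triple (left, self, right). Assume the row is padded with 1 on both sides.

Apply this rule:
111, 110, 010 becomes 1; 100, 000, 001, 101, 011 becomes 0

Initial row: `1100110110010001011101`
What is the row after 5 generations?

1100010010010001000100

1100010010010001001100
1100010010010001000100
1100010010010001000100  (fixed point — unchanged through generation 5)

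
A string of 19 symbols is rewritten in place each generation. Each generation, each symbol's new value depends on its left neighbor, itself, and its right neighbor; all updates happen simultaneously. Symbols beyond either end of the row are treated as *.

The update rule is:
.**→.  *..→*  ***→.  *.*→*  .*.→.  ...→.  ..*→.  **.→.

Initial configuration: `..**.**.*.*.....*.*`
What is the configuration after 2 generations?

.*...*..*.*.*.....*

*...*..*.*.*.....*.
.*...*..*.*.*.....*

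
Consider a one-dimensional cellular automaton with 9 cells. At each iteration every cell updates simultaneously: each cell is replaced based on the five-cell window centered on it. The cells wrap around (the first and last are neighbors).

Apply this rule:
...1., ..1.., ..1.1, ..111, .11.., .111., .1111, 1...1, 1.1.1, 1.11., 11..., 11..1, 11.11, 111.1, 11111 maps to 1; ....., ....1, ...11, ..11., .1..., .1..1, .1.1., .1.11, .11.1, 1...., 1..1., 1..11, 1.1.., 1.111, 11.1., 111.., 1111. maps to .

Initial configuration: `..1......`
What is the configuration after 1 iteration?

.11......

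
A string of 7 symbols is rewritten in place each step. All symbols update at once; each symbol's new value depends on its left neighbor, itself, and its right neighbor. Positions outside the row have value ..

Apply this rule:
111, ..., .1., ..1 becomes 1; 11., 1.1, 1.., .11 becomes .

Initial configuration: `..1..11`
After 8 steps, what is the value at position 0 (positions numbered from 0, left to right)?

1

111.1..
.1..1.1
11.11.1
......1
1111111
.11111.
1.111..
1..1..1
position 0 holds 1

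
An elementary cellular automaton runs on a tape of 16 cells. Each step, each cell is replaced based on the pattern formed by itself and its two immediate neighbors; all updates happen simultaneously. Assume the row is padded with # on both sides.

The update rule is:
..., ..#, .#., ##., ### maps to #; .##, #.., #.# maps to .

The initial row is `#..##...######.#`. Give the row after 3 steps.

#.#.#.##.#.###..

#.#.#.##.#####..
#.#.#..#..####.#
#.#.#.##.#.###..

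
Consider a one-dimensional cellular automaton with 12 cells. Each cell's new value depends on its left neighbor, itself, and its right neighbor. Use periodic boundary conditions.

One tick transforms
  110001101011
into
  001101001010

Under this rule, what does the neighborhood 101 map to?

0

At position 7 the neighborhood is 101; the next row has 0 there.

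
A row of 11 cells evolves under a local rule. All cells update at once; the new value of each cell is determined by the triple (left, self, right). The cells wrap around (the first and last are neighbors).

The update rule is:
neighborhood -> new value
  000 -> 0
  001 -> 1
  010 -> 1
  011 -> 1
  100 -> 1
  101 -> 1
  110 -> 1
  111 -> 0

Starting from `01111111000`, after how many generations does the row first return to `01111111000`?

4

11000001100
11100011111
00110110000
01111111000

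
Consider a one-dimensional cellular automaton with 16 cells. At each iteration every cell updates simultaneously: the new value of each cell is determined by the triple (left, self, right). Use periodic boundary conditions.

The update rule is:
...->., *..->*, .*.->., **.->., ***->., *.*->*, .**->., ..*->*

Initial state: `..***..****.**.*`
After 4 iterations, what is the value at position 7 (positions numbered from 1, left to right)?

**...**....*..*.
..*.*..*..*.**.*
**.*.**.**.*..*.
..*.*..*..*.**.*
position 7 holds .

.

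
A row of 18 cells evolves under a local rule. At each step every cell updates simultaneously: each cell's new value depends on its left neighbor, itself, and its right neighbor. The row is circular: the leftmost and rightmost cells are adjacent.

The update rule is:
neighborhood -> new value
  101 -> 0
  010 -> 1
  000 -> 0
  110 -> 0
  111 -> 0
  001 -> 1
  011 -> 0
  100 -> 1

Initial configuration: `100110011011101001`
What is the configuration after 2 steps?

011001100000001110
100110010000010001

100110010000010001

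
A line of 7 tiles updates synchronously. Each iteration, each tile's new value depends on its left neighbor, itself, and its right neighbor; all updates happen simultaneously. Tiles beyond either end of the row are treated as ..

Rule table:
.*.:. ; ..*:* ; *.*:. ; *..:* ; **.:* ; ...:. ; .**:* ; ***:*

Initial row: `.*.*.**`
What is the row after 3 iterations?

*....**
.*..***
*.*****

*.*****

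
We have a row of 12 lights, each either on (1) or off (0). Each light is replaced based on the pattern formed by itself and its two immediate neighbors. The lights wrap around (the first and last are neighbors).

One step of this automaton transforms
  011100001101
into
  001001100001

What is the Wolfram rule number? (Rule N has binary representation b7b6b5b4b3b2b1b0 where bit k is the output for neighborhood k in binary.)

133

position 2: 111 → 1  (bit 7 = 1)
position 3: 110 → 0  (bit 6 = 0)
position 0: 101 → 0  (bit 5 = 0)
position 4: 100 → 0  (bit 4 = 0)
position 1: 011 → 0  (bit 3 = 0)
position 11: 010 → 1  (bit 2 = 1)
position 7: 001 → 0  (bit 1 = 0)
position 5: 000 → 1  (bit 0 = 1)
bits b7..b0 = 10000101 = 133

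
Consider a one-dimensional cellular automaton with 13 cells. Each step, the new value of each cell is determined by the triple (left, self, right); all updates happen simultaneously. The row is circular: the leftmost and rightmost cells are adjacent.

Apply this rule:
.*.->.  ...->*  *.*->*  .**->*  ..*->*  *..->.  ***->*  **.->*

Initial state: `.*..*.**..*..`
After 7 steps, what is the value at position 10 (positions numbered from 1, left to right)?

step 1: *..*.***.*..*
step 2: *.*.*****..**
step 3: **.******.***
step 4: *************
step 5: *************  (fixed point — unchanged through step 7)
position 10 holds *

*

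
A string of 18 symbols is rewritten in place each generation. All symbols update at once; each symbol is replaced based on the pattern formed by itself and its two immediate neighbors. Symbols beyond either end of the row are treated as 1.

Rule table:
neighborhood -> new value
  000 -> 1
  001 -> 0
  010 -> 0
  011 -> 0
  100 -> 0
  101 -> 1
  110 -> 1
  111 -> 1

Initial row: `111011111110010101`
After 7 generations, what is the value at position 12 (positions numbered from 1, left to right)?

1

111101111110001010
111110111110100101
111111011111000010
111111101111011001
111111110111101000
111111111011110010
111111111101110001
position 12 holds 1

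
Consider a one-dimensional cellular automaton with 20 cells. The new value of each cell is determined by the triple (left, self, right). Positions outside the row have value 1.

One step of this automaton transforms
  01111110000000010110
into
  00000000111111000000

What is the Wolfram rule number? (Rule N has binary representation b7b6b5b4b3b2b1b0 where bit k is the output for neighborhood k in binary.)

1

position 2: 111 → 0  (bit 7 = 0)
position 6: 110 → 0  (bit 6 = 0)
position 0: 101 → 0  (bit 5 = 0)
position 7: 100 → 0  (bit 4 = 0)
position 1: 011 → 0  (bit 3 = 0)
position 15: 010 → 0  (bit 2 = 0)
position 14: 001 → 0  (bit 1 = 0)
position 8: 000 → 1  (bit 0 = 1)
bits b7..b0 = 00000001 = 1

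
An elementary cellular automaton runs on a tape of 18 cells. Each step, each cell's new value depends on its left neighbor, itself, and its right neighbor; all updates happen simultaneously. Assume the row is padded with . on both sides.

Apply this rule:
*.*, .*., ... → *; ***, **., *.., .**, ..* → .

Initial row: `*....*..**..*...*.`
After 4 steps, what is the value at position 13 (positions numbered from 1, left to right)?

*.**.*......*.*.*.
**..**.****.*****.
......*....*......
*****.*.**.*.*****
position 13 holds .

.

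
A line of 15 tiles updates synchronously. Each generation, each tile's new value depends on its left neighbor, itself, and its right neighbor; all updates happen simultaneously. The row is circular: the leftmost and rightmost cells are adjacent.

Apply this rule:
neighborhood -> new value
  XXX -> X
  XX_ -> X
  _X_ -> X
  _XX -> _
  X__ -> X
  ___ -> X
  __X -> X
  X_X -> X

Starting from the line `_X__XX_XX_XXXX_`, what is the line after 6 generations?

generation 1: XXXX_XX_XX_XXXX
generation 2: XXXXX_XX_XX_XXX
generation 3: XXXXXX_XX_XX_XX
generation 4: XXXXXXX_XX_XX_X
generation 5: XXXXXXXX_XX_XX_
generation 6: _XXXXXXXX_XX_XX

_XXXXXXXX_XX_XX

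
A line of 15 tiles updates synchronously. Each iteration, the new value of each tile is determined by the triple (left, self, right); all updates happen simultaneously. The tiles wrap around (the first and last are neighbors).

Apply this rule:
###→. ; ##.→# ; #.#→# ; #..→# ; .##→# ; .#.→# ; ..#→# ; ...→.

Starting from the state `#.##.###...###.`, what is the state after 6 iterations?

iteration 1: ######.##.##.##
iteration 2: .....#########.
iteration 3: ....##.......##
iteration 4: #..####.....###
iteration 5: ####..##...##..
iteration 6: #..######.#####

#..######.#####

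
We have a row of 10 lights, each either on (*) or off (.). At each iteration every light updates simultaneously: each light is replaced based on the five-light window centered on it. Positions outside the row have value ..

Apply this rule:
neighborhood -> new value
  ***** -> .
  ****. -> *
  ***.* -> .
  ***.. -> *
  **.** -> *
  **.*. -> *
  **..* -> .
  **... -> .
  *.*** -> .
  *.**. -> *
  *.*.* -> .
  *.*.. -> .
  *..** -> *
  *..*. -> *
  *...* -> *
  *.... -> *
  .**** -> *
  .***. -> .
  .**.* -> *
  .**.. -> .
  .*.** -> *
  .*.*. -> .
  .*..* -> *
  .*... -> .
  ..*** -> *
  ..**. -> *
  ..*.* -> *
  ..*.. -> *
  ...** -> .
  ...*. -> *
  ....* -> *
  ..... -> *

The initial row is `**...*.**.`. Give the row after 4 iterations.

***.*.***.

iteration 1: *..*****..
iteration 2: *****.**.*
iteration 3: **.*.****.
iteration 4: ***.*.***.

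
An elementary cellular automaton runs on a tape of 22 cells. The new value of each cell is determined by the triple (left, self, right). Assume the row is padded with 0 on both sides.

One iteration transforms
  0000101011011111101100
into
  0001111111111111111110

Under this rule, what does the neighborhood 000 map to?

0

At position 0 the neighborhood is 000; the next row has 0 there.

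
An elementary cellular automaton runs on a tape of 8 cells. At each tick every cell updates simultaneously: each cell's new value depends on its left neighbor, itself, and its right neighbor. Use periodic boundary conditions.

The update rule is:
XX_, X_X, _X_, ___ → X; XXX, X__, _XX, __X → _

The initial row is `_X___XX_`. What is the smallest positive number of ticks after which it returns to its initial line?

24

tick 1: _X_X__X_
tick 2: _XXX__X_
tick 3: ___X__X_
tick 4: XX_X__X_
tick 5: _XXX__XX
tick 6: X__X___X
tick 7: X__X_X__
tick 8: X__XXX__
tick 9: X____X__
tick 10: X_XX_X__
tick 11: XX_XXX__
tick 12: _XX__X__
tick 13: __X__X_X
tick 14: __X__XXX
tick 15: __X____X
tick 16: __X_XX_X
tick 17: __XX_XXX
tick 18: ___XX__X
tick 19: _X__X__X
tick 20: XX__X__X
tick 21: _X__X___
tick 22: _X__X_XX
tick 23: XX__XX_X
tick 24: _X___XX_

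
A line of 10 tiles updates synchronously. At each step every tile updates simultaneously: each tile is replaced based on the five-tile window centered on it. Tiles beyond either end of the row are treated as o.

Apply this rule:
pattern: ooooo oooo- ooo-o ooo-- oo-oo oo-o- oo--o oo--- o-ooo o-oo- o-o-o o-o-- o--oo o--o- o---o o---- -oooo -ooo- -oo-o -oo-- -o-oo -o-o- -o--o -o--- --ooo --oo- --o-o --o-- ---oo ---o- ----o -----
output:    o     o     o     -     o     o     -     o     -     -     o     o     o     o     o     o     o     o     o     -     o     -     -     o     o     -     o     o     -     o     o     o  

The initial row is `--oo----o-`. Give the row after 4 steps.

oooo-ooooo

step 1: -o--oooooo
step 2: oo-ooooooo
step 3: ooo-oooooo
step 4: oooo-ooooo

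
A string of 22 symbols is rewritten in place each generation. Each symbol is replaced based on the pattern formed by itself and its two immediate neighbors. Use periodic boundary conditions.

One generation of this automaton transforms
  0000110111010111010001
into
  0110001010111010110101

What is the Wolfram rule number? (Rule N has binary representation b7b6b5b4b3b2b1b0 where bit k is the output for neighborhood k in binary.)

165

position 8: 111 → 1  (bit 7 = 1)
position 5: 110 → 0  (bit 6 = 0)
position 6: 101 → 1  (bit 5 = 1)
position 0: 100 → 0  (bit 4 = 0)
position 4: 011 → 0  (bit 3 = 0)
position 11: 010 → 1  (bit 2 = 1)
position 3: 001 → 0  (bit 1 = 0)
position 1: 000 → 1  (bit 0 = 1)
bits b7..b0 = 10100101 = 165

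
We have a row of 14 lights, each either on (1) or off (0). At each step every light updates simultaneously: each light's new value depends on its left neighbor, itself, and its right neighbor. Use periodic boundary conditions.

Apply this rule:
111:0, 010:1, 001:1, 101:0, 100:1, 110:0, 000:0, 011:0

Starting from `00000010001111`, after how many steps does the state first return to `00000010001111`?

step 1: 10000111010000
step 2: 11001000011001
step 3: 00111100100110
step 4: 01000011111001
step 5: 01100100000111
step 6: 00011110001000
step 7: 00100001011100
step 8: 01110011000010
step 9: 10001100100111
step 10: 01010011111000
step 11: 11011100000100
step 12: 00000010001111

12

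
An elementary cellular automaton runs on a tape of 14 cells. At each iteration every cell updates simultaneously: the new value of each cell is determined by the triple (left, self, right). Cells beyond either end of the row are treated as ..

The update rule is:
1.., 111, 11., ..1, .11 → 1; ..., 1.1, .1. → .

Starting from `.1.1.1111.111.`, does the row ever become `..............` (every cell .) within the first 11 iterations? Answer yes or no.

iteration 1: 1....1111.1111
iteration 2: .1..11111.1111
iteration 3: 1.1111111.1111
iteration 4: ..1111111.1111
iteration 5: .11111111.1111
iteration 6: 111111111.1111
iteration 7: 111111111.1111  (fixed point — unchanged through iteration 11)
iteration 11 is 111111111.1111, still not uniform .

no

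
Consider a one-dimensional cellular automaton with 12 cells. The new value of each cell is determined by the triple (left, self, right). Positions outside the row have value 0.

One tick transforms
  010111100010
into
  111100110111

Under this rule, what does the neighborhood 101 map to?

1

At position 2 the neighborhood is 101; the next row has 1 there.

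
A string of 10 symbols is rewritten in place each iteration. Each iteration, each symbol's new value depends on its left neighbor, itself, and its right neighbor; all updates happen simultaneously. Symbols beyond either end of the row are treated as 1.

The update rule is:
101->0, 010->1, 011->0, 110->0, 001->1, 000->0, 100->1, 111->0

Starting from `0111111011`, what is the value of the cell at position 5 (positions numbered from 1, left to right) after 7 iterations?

0

iteration 1: 0000000000
iteration 2: 1000000001
iteration 3: 0100000010
iteration 4: 0110000110
iteration 5: 0001001000
iteration 6: 1011111101
iteration 7: 0000000000
position 5 holds 0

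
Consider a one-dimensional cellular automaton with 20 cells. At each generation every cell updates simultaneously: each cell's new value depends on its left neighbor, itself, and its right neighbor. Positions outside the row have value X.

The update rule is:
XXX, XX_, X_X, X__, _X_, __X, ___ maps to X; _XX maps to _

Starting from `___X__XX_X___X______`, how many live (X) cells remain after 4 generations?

19

XXXXXX_XXXXXXXXXXXXX
XXXXXXX_XXXXXXXXXXXX
XXXXXXXX_XXXXXXXXXXX
XXXXXXXXX_XXXXXXXXXX
count of X: 19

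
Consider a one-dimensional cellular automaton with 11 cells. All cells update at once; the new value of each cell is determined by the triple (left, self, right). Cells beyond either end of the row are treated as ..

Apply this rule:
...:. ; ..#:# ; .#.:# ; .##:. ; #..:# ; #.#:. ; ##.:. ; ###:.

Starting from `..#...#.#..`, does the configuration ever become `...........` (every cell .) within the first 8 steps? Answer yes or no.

yes

.###.##.##.
#.........#
##.......##
..#.....#..
.###...###.
#...#.#...#
##.##.##.##
...........
all cells are . at step 8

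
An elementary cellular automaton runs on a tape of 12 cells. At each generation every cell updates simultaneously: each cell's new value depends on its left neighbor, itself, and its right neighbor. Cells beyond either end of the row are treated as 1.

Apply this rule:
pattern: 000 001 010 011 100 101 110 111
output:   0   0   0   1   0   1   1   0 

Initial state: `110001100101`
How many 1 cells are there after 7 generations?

4

010001100011
100001100010
100001100001
100001100001  (fixed point — unchanged through generation 7)
count of 1: 4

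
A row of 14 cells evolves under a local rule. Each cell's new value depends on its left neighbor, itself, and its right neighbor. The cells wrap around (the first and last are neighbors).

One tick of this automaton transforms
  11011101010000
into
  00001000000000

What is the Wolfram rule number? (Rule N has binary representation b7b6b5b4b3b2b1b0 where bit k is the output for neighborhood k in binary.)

position 4: 111 → 1  (bit 7 = 1)
position 1: 110 → 0  (bit 6 = 0)
position 2: 101 → 0  (bit 5 = 0)
position 10: 100 → 0  (bit 4 = 0)
position 0: 011 → 0  (bit 3 = 0)
position 7: 010 → 0  (bit 2 = 0)
position 13: 001 → 0  (bit 1 = 0)
position 11: 000 → 0  (bit 0 = 0)
bits b7..b0 = 10000000 = 128

128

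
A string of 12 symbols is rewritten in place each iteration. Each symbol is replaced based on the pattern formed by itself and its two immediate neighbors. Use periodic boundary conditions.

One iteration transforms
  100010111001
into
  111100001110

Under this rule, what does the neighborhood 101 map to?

At position 5 the neighborhood is 101; the next row has 0 there.

0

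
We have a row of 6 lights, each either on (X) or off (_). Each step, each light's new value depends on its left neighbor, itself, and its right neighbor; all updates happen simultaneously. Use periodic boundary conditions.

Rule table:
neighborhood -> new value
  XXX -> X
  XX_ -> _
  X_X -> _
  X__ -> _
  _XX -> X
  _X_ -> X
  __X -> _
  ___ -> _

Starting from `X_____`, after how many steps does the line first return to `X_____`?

step 1: X_____

1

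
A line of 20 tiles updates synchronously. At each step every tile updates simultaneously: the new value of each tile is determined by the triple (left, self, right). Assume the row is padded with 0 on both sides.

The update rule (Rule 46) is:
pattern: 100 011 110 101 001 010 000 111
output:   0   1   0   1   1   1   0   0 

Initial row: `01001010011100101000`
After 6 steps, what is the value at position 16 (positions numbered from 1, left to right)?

0

step 1: 11011110110001111000
step 2: 10110001100011000000
step 3: 11100011000110000000
step 4: 10000110001100000000
step 5: 10001100011000000000
step 6: 10011000110000000000
position 16 holds 0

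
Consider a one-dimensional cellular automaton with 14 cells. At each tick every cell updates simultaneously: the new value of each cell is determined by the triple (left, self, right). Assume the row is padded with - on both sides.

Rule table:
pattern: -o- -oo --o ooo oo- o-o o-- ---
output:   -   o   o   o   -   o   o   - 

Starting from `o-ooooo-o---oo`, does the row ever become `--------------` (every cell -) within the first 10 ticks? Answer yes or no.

no

tick 1: -ooooo-o-o-oo-
tick 2: ooooo-o-o-oo-o
tick 3: oooo-o-o-oo-o-
tick 4: ooo-o-o-oo-o-o
tick 5: oo-o-o-oo-o-o-
tick 6: o-o-o-oo-o-o-o
tick 7: -o-o-oo-o-o-o-
tick 8: o-o-oo-o-o-o-o
tick 9: -o-oo-o-o-o-o-
tick 10: o-oo-o-o-o-o-o
tick 10 is o-oo-o-o-o-o-o, still not uniform -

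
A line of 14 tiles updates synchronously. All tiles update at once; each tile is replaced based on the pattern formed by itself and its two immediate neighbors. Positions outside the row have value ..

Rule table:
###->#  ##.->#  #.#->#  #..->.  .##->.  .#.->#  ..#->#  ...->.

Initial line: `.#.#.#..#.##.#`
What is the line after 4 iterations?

##.######.####

######.###.###
.######.###.##
#.######.###.#
##.######.####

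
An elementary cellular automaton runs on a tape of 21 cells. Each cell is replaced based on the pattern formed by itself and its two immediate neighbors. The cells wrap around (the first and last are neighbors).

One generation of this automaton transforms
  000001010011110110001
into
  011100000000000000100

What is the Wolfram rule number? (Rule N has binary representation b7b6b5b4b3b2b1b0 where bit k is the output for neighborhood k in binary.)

1

position 11: 111 → 0  (bit 7 = 0)
position 13: 110 → 0  (bit 6 = 0)
position 6: 101 → 0  (bit 5 = 0)
position 0: 100 → 0  (bit 4 = 0)
position 10: 011 → 0  (bit 3 = 0)
position 5: 010 → 0  (bit 2 = 0)
position 4: 001 → 0  (bit 1 = 0)
position 1: 000 → 1  (bit 0 = 1)
bits b7..b0 = 00000001 = 1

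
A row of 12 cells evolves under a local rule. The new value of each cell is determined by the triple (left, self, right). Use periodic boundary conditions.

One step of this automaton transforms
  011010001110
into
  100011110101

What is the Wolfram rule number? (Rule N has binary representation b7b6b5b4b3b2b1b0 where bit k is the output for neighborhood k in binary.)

151

position 9: 111 → 1  (bit 7 = 1)
position 2: 110 → 0  (bit 6 = 0)
position 3: 101 → 0  (bit 5 = 0)
position 5: 100 → 1  (bit 4 = 1)
position 1: 011 → 0  (bit 3 = 0)
position 4: 010 → 1  (bit 2 = 1)
position 0: 001 → 1  (bit 1 = 1)
position 6: 000 → 1  (bit 0 = 1)
bits b7..b0 = 10010111 = 151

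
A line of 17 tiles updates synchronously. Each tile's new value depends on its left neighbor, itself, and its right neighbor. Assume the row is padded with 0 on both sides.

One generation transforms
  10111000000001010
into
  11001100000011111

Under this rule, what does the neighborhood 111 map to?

At position 3 the neighborhood is 111; the next row has 0 there.

0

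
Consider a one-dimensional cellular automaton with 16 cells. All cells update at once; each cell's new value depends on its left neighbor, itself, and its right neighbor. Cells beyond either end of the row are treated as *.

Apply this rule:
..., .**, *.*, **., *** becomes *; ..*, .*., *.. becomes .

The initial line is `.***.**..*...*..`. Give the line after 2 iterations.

iteration 1: *******....*....
iteration 2: *******.**...**.

*******.**...**.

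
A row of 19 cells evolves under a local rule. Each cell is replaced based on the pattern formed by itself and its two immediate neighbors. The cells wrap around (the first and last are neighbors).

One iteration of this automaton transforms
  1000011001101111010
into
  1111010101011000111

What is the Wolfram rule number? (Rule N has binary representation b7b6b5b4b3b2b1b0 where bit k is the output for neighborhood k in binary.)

61

position 13: 111 → 0  (bit 7 = 0)
position 6: 110 → 0  (bit 6 = 0)
position 11: 101 → 1  (bit 5 = 1)
position 1: 100 → 1  (bit 4 = 1)
position 5: 011 → 1  (bit 3 = 1)
position 0: 010 → 1  (bit 2 = 1)
position 4: 001 → 0  (bit 1 = 0)
position 2: 000 → 1  (bit 0 = 1)
bits b7..b0 = 00111101 = 61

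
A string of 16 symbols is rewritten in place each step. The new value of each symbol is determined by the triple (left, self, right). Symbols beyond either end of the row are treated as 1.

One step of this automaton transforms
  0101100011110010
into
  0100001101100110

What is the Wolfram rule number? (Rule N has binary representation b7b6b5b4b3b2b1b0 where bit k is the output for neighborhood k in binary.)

position 9: 111 → 1  (bit 7 = 1)
position 4: 110 → 0  (bit 6 = 0)
position 0: 101 → 0  (bit 5 = 0)
position 5: 100 → 0  (bit 4 = 0)
position 3: 011 → 0  (bit 3 = 0)
position 1: 010 → 1  (bit 2 = 1)
position 7: 001 → 1  (bit 1 = 1)
position 6: 000 → 1  (bit 0 = 1)
bits b7..b0 = 10000111 = 135

135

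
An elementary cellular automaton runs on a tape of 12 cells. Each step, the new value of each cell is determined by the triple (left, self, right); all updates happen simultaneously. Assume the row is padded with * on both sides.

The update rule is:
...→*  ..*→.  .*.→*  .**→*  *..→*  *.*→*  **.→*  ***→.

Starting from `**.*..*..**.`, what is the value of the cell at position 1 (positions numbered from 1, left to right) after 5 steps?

.

.****.**.***
**..******..
.**.*....**.
********.***
.......***..
position 1 holds .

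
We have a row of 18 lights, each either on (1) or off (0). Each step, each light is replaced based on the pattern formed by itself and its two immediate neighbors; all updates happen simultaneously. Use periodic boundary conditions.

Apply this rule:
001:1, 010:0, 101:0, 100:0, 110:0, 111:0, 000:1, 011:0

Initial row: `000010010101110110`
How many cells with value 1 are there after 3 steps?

5

111100100000000000
000001001111111111
011110010000000000
count of 1: 5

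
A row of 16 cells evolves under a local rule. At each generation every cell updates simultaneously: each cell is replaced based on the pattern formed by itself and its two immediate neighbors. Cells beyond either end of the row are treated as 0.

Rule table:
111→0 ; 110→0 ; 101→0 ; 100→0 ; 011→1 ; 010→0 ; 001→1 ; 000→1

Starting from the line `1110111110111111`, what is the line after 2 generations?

0011001111001111

1000100000100000
0011001111001111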